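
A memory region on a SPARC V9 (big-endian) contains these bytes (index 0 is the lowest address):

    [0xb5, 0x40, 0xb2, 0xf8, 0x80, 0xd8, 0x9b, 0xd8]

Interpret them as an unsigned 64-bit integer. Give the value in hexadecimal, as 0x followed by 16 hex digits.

Big-endian stores the most-significant byte at the lowest address.
The bytes are already most-significant first: 0xB540B2F880D89BD8.

0xB540B2F880D89BD8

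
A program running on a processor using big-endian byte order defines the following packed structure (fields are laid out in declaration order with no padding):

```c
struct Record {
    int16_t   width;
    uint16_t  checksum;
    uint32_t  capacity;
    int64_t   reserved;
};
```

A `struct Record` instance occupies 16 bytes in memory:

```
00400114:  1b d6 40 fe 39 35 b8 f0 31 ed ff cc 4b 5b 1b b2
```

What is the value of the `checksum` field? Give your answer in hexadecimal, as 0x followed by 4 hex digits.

0x40FE

`checksum` follows `width` (2 bytes), so it starts at byte offset 2 and occupies 2 bytes.
Bytes at offsets 2..3: 40 FE.
Big-endian: lowest address holds the most-significant byte.
The bytes are already most-significant first: 0x40FE.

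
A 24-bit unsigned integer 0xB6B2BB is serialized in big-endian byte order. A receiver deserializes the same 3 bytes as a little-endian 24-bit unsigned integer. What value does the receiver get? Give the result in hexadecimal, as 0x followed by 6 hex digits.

Stored big-endian, the bytes at ascending addresses are B6 B2 BB.
Read back as little-endian, the first byte is least significant, giving 0xBBB2B6.

0xBBB2B6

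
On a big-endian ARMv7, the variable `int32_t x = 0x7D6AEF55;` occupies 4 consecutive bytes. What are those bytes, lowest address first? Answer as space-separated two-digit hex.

Split into bytes (most-significant first): 7D 6A EF 55.
Big-endian: lowest address holds the most-significant byte.
So the memory order matches the most-significant-first order: 7D 6A EF 55.

7D 6A EF 55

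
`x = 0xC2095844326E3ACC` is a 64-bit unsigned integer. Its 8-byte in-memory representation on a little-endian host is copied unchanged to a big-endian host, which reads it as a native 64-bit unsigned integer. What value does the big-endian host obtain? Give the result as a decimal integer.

14716195894560557506

Stored little-endian, the bytes at ascending addresses are CC 3A 6E 32 44 58 09 C2.
Read back as big-endian, the last byte is least significant, giving 0xCC3A6E32445809C2.
0xCC3A6E32445809C2 = 14716195894560557506.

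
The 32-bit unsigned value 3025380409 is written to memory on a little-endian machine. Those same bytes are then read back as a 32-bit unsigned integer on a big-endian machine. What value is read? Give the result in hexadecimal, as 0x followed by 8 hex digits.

0x39A453B4

3025380409 in 32-bit hexadecimal is 0xB453A439.
Stored little-endian, the bytes at ascending addresses are 39 A4 53 B4.
Read back as big-endian, the last byte is least significant, giving 0x39A453B4.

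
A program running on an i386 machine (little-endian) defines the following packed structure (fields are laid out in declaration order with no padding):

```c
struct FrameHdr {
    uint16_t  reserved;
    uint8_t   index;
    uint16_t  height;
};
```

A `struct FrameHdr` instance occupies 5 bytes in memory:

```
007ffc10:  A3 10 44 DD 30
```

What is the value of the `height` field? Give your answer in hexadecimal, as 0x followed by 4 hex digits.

`height` follows `reserved` (2 B), `index` (1 B), so it starts at offset 2 + 1 = 3 and occupies 2 bytes.
Bytes at offsets 3..4: DD 30.
Little-endian: lowest address holds the least-significant byte.
Reassemble most-significant byte first: 30 DD → 0x30DD.

0x30DD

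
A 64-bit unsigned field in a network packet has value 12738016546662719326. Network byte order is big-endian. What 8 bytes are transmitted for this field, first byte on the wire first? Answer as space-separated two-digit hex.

B0 C6 86 8F 6E E1 1F 5E

12738016546662719326 in hexadecimal, padded to 64 bits, is 0xB0C6868F6EE11F5E.
Split into bytes (most-significant first): B0 C6 86 8F 6E E1 1F 5E.
Big-endian: lowest address holds the most-significant byte.
So the memory order matches the most-significant-first order: B0 C6 86 8F 6E E1 1F 5E.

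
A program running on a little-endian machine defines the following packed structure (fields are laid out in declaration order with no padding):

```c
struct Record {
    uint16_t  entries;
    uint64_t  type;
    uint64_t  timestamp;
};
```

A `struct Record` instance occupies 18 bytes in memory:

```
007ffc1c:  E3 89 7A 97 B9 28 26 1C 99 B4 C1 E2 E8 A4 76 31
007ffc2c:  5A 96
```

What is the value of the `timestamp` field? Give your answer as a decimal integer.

`timestamp` follows `entries` (2 B), `type` (8 B), so it starts at offset 2 + 8 = 10 and occupies 8 bytes.
Bytes at offsets 10..17: C1 E2 E8 A4 76 31 5A 96.
Little-endian stores the least-significant byte at the lowest address.
Reassemble most-significant byte first: 96 5A 31 76 A4 E8 E2 C1 → 0x965A3176A4E8E2C1.
0x965A3176A4E8E2C1 = 10834026239235777217.

10834026239235777217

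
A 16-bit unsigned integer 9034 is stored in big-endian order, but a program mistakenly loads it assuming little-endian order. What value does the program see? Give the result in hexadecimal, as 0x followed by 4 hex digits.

0x4A23

9034 in 16-bit hexadecimal is 0x234A.
Stored big-endian, the bytes at ascending addresses are 23 4A.
Read back as little-endian, the first byte is least significant, giving 0x4A23.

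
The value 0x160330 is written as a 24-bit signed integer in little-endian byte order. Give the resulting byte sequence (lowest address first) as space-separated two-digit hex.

Split into bytes (most-significant first): 16 03 30.
Little-endian: lowest address holds the least-significant byte.
So at ascending addresses the bytes are 30 03 16.

30 03 16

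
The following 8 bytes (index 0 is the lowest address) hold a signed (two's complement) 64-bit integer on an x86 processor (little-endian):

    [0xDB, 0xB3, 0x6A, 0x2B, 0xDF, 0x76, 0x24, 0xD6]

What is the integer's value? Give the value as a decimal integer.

In little-endian order the low byte comes first in memory.
Reassemble most-significant byte first: D6 24 76 DF 2B 6A B3 DB → 0xD62476DF2B6AB3DB.
Top bit is set, so as a signed 64-bit value this is 0xD62476DF2B6AB3DB − 2^64 = -3016155149553191973.

-3016155149553191973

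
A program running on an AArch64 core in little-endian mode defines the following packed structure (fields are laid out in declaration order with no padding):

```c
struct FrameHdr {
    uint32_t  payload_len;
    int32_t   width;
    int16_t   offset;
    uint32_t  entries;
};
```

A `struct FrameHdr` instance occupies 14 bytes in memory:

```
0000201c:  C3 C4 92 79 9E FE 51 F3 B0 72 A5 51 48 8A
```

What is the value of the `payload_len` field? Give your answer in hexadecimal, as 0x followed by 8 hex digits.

`payload_len` is the first field, at byte offset 0, occupying 4 bytes.
Bytes at offsets 0..3: C3 C4 92 79.
In little-endian order the low byte comes first in memory.
Reassemble most-significant byte first: 79 92 C4 C3 → 0x7992C4C3.

0x7992C4C3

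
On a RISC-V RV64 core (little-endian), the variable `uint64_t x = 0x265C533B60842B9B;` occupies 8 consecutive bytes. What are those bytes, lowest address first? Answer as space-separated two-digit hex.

Split into bytes (most-significant first): 26 5C 53 3B 60 84 2B 9B.
Little-endian: lowest address holds the least-significant byte.
So at ascending addresses the bytes are 9B 2B 84 60 3B 53 5C 26.

9B 2B 84 60 3B 53 5C 26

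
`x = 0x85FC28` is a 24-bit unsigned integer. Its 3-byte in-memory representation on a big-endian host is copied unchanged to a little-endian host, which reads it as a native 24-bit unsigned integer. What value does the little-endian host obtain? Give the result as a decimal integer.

Stored big-endian, the bytes at ascending addresses are 85 FC 28.
Read back as little-endian, the first byte is least significant, giving 0x28FC85.
0x28FC85 = 2686085.

2686085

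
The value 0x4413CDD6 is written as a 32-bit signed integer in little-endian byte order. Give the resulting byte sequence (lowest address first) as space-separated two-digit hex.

D6 CD 13 44

Split into bytes (most-significant first): 44 13 CD D6.
Little-endian: lowest address holds the least-significant byte.
So at ascending addresses the bytes are D6 CD 13 44.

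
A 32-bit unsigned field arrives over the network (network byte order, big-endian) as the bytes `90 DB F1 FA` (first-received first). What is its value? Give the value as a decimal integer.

2430333434

In big-endian order the high byte comes first in memory.
The bytes are already most-significant first: 0x90DBF1FA.
0x90DBF1FA = 2430333434.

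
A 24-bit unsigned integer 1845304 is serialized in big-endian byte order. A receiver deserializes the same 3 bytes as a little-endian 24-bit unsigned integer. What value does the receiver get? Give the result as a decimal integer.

3680284

1845304 in 24-bit hexadecimal is 0x1C2838.
Stored big-endian, the bytes at ascending addresses are 1C 28 38.
Read back as little-endian, the first byte is least significant, giving 0x38281C.
0x38281C = 3680284.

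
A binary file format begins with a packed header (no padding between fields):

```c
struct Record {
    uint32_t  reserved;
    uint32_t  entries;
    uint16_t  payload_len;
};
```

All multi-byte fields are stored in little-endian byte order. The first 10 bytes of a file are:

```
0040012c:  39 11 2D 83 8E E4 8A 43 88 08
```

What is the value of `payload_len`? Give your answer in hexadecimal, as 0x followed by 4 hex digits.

`payload_len` follows `reserved` (4 B), `entries` (4 B), so it starts at offset 4 + 4 = 8 and occupies 2 bytes.
Bytes at offsets 8..9: 88 08.
Little-endian: lowest address holds the least-significant byte.
Reassemble most-significant byte first: 08 88 → 0x0888.

0x0888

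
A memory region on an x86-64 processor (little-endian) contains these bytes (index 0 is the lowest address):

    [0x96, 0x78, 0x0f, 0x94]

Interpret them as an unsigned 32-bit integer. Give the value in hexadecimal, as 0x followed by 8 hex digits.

0x940F7896

Little-endian stores the least-significant byte at the lowest address.
Reassemble most-significant byte first: 94 0F 78 96 → 0x940F7896.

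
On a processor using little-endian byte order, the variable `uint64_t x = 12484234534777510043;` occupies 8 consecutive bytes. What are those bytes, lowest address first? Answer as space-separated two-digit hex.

9B D8 13 42 2A E9 40 AD

12484234534777510043 in hexadecimal, padded to 64 bits, is 0xAD40E92A4213D89B.
Split into bytes (most-significant first): AD 40 E9 2A 42 13 D8 9B.
In little-endian order the low byte comes first in memory.
So at ascending addresses the bytes are 9B D8 13 42 2A E9 40 AD.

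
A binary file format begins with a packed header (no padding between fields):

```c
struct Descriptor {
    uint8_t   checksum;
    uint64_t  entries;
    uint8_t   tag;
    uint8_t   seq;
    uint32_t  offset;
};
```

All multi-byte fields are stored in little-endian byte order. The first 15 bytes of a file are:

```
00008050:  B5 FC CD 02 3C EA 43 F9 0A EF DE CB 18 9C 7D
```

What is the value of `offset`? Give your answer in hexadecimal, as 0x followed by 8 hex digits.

`offset` follows `checksum` (1 B), `entries` (8 B), `tag` (1 B), `seq` (1 B), so it starts at offset 1 + 8 + 1 + 1 = 11 and occupies 4 bytes.
Bytes at offsets 11..14: CB 18 9C 7D.
Little-endian: lowest address holds the least-significant byte.
Reassemble most-significant byte first: 7D 9C 18 CB → 0x7D9C18CB.

0x7D9C18CB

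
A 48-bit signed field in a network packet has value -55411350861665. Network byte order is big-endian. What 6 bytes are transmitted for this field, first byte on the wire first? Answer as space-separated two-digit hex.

CD 9A 8A 1D 88 9F

Two's complement of -55411350861665 in 48 bits: 55411350861665 = 0x326575E27761; invert → 0xCD9A8A1D889E; add 1 → 0xCD9A8A1D889F.
Split into bytes (most-significant first): CD 9A 8A 1D 88 9F.
Big-endian stores the most-significant byte at the lowest address.
So the memory order matches the most-significant-first order: CD 9A 8A 1D 88 9F.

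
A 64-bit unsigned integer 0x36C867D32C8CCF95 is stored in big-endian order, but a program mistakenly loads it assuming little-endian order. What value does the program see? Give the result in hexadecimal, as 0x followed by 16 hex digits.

0x95CF8C2CD367C836

Stored big-endian, the bytes at ascending addresses are 36 C8 67 D3 2C 8C CF 95.
Read back as little-endian, the first byte is least significant, giving 0x95CF8C2CD367C836.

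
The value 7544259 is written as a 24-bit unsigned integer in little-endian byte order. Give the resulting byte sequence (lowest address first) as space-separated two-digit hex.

C3 1D 73

7544259 in hexadecimal, padded to 24 bits, is 0x731DC3.
Split into bytes (most-significant first): 73 1D C3.
Little-endian: lowest address holds the least-significant byte.
So at ascending addresses the bytes are C3 1D 73.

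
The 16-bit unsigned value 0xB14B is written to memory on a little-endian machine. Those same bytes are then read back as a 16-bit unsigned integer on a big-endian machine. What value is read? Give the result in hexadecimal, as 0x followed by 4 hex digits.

Stored little-endian, the bytes at ascending addresses are 4B B1.
Read back as big-endian, the last byte is least significant, giving 0x4BB1.

0x4BB1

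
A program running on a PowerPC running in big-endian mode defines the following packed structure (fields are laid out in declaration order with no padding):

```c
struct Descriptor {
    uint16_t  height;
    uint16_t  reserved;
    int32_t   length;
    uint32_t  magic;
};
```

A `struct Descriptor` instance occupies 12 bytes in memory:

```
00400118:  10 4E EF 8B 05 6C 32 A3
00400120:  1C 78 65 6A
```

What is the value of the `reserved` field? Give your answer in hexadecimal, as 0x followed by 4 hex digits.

0xEF8B

`reserved` follows `height` (2 bytes), so it starts at byte offset 2 and occupies 2 bytes.
Bytes at offsets 2..3: EF 8B.
In big-endian order the high byte comes first in memory.
The bytes are already most-significant first: 0xEF8B.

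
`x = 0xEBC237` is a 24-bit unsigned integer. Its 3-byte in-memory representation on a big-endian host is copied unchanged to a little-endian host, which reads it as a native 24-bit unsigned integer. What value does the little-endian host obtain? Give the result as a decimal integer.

3654379

Stored big-endian, the bytes at ascending addresses are EB C2 37.
Read back as little-endian, the first byte is least significant, giving 0x37C2EB.
0x37C2EB = 3654379.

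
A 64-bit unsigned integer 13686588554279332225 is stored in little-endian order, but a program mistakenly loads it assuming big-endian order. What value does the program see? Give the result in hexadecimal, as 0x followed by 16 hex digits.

13686588554279332225 in 64-bit hexadecimal is 0xBDF087C684BF2981.
Stored little-endian, the bytes at ascending addresses are 81 29 BF 84 C6 87 F0 BD.
Read back as big-endian, the last byte is least significant, giving 0x8129BF84C687F0BD.

0x8129BF84C687F0BD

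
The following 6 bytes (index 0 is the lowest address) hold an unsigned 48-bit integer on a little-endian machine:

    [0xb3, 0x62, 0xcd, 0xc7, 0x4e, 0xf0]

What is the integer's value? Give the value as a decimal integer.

264221150241459

Little-endian stores the least-significant byte at the lowest address.
Reassemble most-significant byte first: F0 4E C7 CD 62 B3 → 0xF04EC7CD62B3.
0xF04EC7CD62B3 = 264221150241459.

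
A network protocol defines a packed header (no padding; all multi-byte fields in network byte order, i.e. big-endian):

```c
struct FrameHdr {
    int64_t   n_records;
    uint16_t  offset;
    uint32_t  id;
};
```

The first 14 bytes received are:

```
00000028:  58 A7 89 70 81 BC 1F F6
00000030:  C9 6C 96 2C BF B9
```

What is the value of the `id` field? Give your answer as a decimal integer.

2519515065

`id` follows `n_records` (8 B), `offset` (2 B), so it starts at offset 8 + 2 = 10 and occupies 4 bytes.
Bytes at offsets 10..13: 96 2C BF B9.
Big-endian: lowest address holds the most-significant byte.
The bytes are already most-significant first: 0x962CBFB9.
0x962CBFB9 = 2519515065.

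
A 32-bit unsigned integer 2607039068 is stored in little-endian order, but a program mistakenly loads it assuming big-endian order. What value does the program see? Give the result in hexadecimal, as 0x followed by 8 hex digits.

2607039068 in 32-bit hexadecimal is 0x9B64425C.
Stored little-endian, the bytes at ascending addresses are 5C 42 64 9B.
Read back as big-endian, the last byte is least significant, giving 0x5C42649B.

0x5C42649B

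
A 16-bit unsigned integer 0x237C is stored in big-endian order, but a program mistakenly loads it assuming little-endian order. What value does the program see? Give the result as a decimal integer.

31779

Stored big-endian, the bytes at ascending addresses are 23 7C.
Read back as little-endian, the first byte is least significant, giving 0x7C23.
0x7C23 = 31779.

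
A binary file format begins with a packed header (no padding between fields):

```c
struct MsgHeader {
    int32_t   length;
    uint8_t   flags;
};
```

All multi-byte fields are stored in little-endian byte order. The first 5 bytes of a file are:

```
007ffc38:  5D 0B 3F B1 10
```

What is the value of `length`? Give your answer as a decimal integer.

-1321268387

`length` is the first field, at byte offset 0, occupying 4 bytes.
Bytes at offsets 0..3: 5D 0B 3F B1.
In little-endian order the low byte comes first in memory.
Reassemble most-significant byte first: B1 3F 0B 5D → 0xB13F0B5D.
Top bit is set, so as a signed 32-bit value this is 0xB13F0B5D − 2^32 = -1321268387.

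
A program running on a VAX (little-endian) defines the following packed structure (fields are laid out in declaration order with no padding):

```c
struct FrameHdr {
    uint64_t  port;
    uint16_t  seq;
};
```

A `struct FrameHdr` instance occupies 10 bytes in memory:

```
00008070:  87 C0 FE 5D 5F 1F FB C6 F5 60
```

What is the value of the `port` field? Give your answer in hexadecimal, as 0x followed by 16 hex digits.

0xC6FB1F5F5DFEC087

`port` is the first field, at byte offset 0, occupying 8 bytes.
Bytes at offsets 0..7: 87 C0 FE 5D 5F 1F FB C6.
Little-endian: lowest address holds the least-significant byte.
Reassemble most-significant byte first: C6 FB 1F 5F 5D FE C0 87 → 0xC6FB1F5F5DFEC087.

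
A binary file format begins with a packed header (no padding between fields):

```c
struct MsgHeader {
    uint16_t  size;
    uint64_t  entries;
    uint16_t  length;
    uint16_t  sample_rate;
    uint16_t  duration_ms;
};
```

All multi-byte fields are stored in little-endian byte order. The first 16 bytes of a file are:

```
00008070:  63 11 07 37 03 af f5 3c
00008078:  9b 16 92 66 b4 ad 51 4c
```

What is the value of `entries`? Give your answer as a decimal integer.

`entries` follows `size` (2 bytes), so it starts at byte offset 2 and occupies 8 bytes.
Bytes at offsets 2..9: 07 37 03 AF F5 3C 9B 16.
Little-endian stores the least-significant byte at the lowest address.
Reassemble most-significant byte first: 16 9B 3C F5 AF 03 37 07 → 0x169B3CF5AF033707.
0x169B3CF5AF033707 = 1628962716125443847.

1628962716125443847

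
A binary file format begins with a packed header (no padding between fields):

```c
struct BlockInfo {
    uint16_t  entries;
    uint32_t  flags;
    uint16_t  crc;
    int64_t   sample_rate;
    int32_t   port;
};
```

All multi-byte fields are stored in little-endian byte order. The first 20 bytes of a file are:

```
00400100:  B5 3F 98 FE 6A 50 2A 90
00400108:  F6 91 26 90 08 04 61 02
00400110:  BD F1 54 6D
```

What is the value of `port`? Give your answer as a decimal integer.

`port` follows `entries` (2 B), `flags` (4 B), `crc` (2 B), `sample_rate` (8 B), so it starts at offset 2 + 4 + 2 + 8 = 16 and occupies 4 bytes.
Bytes at offsets 16..19: BD F1 54 6D.
In little-endian order the low byte comes first in memory.
Reassemble most-significant byte first: 6D 54 F1 BD → 0x6D54F1BD.
0x6D54F1BD = 1834283453.

1834283453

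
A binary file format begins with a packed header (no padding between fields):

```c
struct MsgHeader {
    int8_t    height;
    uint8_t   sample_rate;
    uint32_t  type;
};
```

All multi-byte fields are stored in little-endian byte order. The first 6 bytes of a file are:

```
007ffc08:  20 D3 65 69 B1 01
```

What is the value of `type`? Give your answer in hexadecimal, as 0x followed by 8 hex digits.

0x01B16965

`type` follows `height` (1 B), `sample_rate` (1 B), so it starts at offset 1 + 1 = 2 and occupies 4 bytes.
Bytes at offsets 2..5: 65 69 B1 01.
Little-endian: lowest address holds the least-significant byte.
Reassemble most-significant byte first: 01 B1 69 65 → 0x01B16965.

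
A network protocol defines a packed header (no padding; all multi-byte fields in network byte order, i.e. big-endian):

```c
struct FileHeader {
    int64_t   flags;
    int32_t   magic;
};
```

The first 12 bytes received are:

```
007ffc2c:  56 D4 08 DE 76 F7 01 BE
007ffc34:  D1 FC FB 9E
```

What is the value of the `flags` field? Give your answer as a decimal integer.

6256635533896122814

`flags` is the first field, at byte offset 0, occupying 8 bytes.
Bytes at offsets 0..7: 56 D4 08 DE 76 F7 01 BE.
In big-endian order the high byte comes first in memory.
The bytes are already most-significant first: 0x56D408DE76F701BE.
0x56D408DE76F701BE = 6256635533896122814.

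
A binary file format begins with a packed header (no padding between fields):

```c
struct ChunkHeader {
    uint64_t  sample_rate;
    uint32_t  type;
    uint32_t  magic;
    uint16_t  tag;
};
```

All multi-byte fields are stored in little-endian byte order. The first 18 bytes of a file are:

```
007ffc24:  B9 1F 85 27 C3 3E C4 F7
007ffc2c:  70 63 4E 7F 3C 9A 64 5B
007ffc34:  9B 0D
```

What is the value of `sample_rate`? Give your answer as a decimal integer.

17853463830706069433

`sample_rate` is the first field, at byte offset 0, occupying 8 bytes.
Bytes at offsets 0..7: B9 1F 85 27 C3 3E C4 F7.
Little-endian: lowest address holds the least-significant byte.
Reassemble most-significant byte first: F7 C4 3E C3 27 85 1F B9 → 0xF7C43EC327851FB9.
0xF7C43EC327851FB9 = 17853463830706069433.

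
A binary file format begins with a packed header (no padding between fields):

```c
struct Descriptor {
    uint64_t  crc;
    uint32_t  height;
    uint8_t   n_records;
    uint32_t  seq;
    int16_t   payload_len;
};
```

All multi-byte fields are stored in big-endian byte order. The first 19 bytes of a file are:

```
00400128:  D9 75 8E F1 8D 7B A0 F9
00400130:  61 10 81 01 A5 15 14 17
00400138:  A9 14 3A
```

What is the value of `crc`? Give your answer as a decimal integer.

`crc` is the first field, at byte offset 0, occupying 8 bytes.
Bytes at offsets 0..7: D9 75 8E F1 8D 7B A0 F9.
In big-endian order the high byte comes first in memory.
The bytes are already most-significant first: 0xD9758EF18D7BA0F9.
0xD9758EF18D7BA0F9 = 15669587646617460985.

15669587646617460985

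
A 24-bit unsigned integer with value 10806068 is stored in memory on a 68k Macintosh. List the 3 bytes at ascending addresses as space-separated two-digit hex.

10806068 in hexadecimal, padded to 24 bits, is 0xA4E334.
Split into bytes (most-significant first): A4 E3 34.
Big-endian stores the most-significant byte at the lowest address.
So the memory order matches the most-significant-first order: A4 E3 34.

A4 E3 34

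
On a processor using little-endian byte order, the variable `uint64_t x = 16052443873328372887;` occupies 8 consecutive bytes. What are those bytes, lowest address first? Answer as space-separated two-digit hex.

97 1C A2 3E A7 BC C5 DE

16052443873328372887 in hexadecimal, padded to 64 bits, is 0xDEC5BCA73EA21C97.
Split into bytes (most-significant first): DE C5 BC A7 3E A2 1C 97.
Little-endian stores the least-significant byte at the lowest address.
So at ascending addresses the bytes are 97 1C A2 3E A7 BC C5 DE.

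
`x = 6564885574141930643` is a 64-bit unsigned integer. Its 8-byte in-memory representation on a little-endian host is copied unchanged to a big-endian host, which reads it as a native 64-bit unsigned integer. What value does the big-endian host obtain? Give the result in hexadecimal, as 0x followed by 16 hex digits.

6564885574141930643 in 64-bit hexadecimal is 0x5B1B28A5BDD0EC93.
Stored little-endian, the bytes at ascending addresses are 93 EC D0 BD A5 28 1B 5B.
Read back as big-endian, the last byte is least significant, giving 0x93ECD0BDA5281B5B.

0x93ECD0BDA5281B5B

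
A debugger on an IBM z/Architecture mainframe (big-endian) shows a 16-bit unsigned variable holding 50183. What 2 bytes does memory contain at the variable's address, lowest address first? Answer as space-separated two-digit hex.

C4 07

50183 in hexadecimal, padded to 16 bits, is 0xC407.
Split into bytes (most-significant first): C4 07.
Big-endian stores the most-significant byte at the lowest address.
So the memory order matches the most-significant-first order: C4 07.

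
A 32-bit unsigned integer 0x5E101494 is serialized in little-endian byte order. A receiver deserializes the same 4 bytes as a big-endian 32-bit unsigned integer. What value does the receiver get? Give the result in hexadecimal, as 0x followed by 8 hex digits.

0x9414105E

Stored little-endian, the bytes at ascending addresses are 94 14 10 5E.
Read back as big-endian, the last byte is least significant, giving 0x9414105E.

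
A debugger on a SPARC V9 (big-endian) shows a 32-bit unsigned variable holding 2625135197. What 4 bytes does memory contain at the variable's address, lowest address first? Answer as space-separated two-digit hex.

2625135197 in hexadecimal, padded to 32 bits, is 0x9C78625D.
Split into bytes (most-significant first): 9C 78 62 5D.
In big-endian order the high byte comes first in memory.
So the memory order matches the most-significant-first order: 9C 78 62 5D.

9C 78 62 5D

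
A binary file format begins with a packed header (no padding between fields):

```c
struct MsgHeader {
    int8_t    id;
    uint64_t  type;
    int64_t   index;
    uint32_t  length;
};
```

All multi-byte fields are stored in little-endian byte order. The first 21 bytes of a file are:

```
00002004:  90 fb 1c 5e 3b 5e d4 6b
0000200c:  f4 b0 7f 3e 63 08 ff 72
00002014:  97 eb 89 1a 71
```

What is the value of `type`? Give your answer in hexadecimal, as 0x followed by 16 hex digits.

0xF46BD45E3B5E1CFB

`type` follows `id` (1 byte), so it starts at byte offset 1 and occupies 8 bytes.
Bytes at offsets 1..8: FB 1C 5E 3B 5E D4 6B F4.
Little-endian stores the least-significant byte at the lowest address.
Reassemble most-significant byte first: F4 6B D4 5E 3B 5E 1C FB → 0xF46BD45E3B5E1CFB.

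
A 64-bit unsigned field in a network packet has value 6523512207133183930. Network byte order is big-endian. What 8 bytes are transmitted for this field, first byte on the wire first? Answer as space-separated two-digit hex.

5A 88 2B CA 12 19 0F BA

6523512207133183930 in hexadecimal, padded to 64 bits, is 0x5A882BCA12190FBA.
Split into bytes (most-significant first): 5A 88 2B CA 12 19 0F BA.
In big-endian order the high byte comes first in memory.
So the memory order matches the most-significant-first order: 5A 88 2B CA 12 19 0F BA.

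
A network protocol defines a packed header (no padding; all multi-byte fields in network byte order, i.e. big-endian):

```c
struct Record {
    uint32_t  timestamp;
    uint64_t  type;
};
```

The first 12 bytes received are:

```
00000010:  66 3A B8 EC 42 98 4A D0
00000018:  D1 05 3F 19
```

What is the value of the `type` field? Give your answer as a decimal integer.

`type` follows `timestamp` (4 bytes), so it starts at byte offset 4 and occupies 8 bytes.
Bytes at offsets 4..11: 42 98 4A D0 D1 05 3F 19.
In big-endian order the high byte comes first in memory.
The bytes are already most-significant first: 0x42984AD0D1053F19.
0x42984AD0D1053F19 = 4798667663683698457.

4798667663683698457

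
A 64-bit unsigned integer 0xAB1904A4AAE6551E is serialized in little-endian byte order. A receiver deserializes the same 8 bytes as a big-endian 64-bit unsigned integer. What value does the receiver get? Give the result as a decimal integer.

Stored little-endian, the bytes at ascending addresses are 1E 55 E6 AA A4 04 19 AB.
Read back as big-endian, the last byte is least significant, giving 0x1E55E6AAA40419AB.
0x1E55E6AAA40419AB = 2185906814728804779.

2185906814728804779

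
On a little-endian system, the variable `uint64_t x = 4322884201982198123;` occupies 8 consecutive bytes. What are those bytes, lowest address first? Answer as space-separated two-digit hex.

4322884201982198123 in hexadecimal, padded to 64 bits, is 0x3BFDF847304C016B.
Split into bytes (most-significant first): 3B FD F8 47 30 4C 01 6B.
Little-endian stores the least-significant byte at the lowest address.
So at ascending addresses the bytes are 6B 01 4C 30 47 F8 FD 3B.

6B 01 4C 30 47 F8 FD 3B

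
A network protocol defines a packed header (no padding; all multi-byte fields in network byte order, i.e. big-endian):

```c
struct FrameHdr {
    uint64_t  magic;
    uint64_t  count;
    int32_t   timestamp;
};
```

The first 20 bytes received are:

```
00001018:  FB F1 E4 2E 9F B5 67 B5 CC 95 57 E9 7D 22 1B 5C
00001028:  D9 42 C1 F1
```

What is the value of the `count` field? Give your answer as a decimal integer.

14741785615605570396

`count` follows `magic` (8 bytes), so it starts at byte offset 8 and occupies 8 bytes.
Bytes at offsets 8..15: CC 95 57 E9 7D 22 1B 5C.
In big-endian order the high byte comes first in memory.
The bytes are already most-significant first: 0xCC9557E97D221B5C.
0xCC9557E97D221B5C = 14741785615605570396.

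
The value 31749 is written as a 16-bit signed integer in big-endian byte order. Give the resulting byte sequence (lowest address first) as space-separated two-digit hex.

7C 05

31749 in hexadecimal, padded to 16 bits, is 0x7C05.
Split into bytes (most-significant first): 7C 05.
In big-endian order the high byte comes first in memory.
So the memory order matches the most-significant-first order: 7C 05.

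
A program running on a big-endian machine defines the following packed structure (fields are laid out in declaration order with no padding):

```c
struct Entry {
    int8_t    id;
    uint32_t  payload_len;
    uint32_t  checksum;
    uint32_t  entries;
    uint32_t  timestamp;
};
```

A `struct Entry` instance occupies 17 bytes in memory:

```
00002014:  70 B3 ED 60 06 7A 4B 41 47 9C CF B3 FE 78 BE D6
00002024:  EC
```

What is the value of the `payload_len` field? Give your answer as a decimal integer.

3018678278

`payload_len` follows `id` (1 byte), so it starts at byte offset 1 and occupies 4 bytes.
Bytes at offsets 1..4: B3 ED 60 06.
Big-endian stores the most-significant byte at the lowest address.
The bytes are already most-significant first: 0xB3ED6006.
0xB3ED6006 = 3018678278.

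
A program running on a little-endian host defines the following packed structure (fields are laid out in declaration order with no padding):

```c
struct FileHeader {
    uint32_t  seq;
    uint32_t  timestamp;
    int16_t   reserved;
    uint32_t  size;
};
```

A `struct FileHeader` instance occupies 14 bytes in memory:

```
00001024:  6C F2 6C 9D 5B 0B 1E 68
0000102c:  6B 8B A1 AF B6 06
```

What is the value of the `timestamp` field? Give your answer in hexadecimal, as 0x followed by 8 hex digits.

0x681E0B5B

`timestamp` follows `seq` (4 bytes), so it starts at byte offset 4 and occupies 4 bytes.
Bytes at offsets 4..7: 5B 0B 1E 68.
Little-endian stores the least-significant byte at the lowest address.
Reassemble most-significant byte first: 68 1E 0B 5B → 0x681E0B5B.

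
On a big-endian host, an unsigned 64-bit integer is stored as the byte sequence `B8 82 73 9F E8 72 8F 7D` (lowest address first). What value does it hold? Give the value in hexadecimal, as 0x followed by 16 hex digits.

0xB882739FE8728F7D

Big-endian: lowest address holds the most-significant byte.
The bytes are already most-significant first: 0xB882739FE8728F7D.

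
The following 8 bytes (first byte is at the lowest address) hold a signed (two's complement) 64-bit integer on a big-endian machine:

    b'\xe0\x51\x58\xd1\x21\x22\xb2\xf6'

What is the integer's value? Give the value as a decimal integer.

Big-endian: lowest address holds the most-significant byte.
The bytes are already most-significant first: 0xE05158D12122B2F6.
Top bit is set, so as a signed 64-bit value this is 0xE05158D12122B2F6 − 2^64 = -2282945880872799498.

-2282945880872799498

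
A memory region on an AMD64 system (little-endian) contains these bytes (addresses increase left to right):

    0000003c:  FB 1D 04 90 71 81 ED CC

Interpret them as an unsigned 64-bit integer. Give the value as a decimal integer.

14766601077965200891

Little-endian: lowest address holds the least-significant byte.
Reassemble most-significant byte first: CC ED 81 71 90 04 1D FB → 0xCCED817190041DFB.
0xCCED817190041DFB = 14766601077965200891.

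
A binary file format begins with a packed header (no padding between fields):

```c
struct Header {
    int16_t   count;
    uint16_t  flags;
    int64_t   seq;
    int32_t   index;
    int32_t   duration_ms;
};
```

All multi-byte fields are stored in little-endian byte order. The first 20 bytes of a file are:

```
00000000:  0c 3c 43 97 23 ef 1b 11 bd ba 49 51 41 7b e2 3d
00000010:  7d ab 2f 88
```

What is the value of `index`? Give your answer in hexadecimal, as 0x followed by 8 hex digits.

0x3DE27B41

`index` follows `count` (2 B), `flags` (2 B), `seq` (8 B), so it starts at offset 2 + 2 + 8 = 12 and occupies 4 bytes.
Bytes at offsets 12..15: 41 7B E2 3D.
Little-endian: lowest address holds the least-significant byte.
Reassemble most-significant byte first: 3D E2 7B 41 → 0x3DE27B41.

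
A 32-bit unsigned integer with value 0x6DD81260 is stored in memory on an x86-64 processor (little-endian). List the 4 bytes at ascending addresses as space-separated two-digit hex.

60 12 D8 6D

Split into bytes (most-significant first): 6D D8 12 60.
In little-endian order the low byte comes first in memory.
So at ascending addresses the bytes are 60 12 D8 6D.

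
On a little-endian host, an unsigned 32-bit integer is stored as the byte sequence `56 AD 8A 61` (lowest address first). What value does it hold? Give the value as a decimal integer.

Little-endian stores the least-significant byte at the lowest address.
Reassemble most-significant byte first: 61 8A AD 56 → 0x618AAD56.
0x618AAD56 = 1636478294.

1636478294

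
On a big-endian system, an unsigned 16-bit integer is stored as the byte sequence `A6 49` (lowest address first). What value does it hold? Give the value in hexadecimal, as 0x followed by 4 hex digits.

Big-endian: lowest address holds the most-significant byte.
The bytes are already most-significant first: 0xA649.

0xA649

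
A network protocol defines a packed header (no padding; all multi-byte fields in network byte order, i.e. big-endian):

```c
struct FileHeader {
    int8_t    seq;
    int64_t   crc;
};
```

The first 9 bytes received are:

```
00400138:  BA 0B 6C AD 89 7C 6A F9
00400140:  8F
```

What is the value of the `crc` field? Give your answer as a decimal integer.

823223637911468431

`crc` follows `seq` (1 byte), so it starts at byte offset 1 and occupies 8 bytes.
Bytes at offsets 1..8: 0B 6C AD 89 7C 6A F9 8F.
Big-endian: lowest address holds the most-significant byte.
The bytes are already most-significant first: 0x0B6CAD897C6AF98F.
0x0B6CAD897C6AF98F = 823223637911468431.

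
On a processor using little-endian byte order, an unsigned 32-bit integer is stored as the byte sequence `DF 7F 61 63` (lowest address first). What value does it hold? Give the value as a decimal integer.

1667334111

Little-endian stores the least-significant byte at the lowest address.
Reassemble most-significant byte first: 63 61 7F DF → 0x63617FDF.
0x63617FDF = 1667334111.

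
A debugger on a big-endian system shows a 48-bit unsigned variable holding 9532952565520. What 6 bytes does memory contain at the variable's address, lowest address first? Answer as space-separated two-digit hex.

9532952565520 in hexadecimal, padded to 48 bits, is 0x08AB90405710.
Split into bytes (most-significant first): 08 AB 90 40 57 10.
In big-endian order the high byte comes first in memory.
So the memory order matches the most-significant-first order: 08 AB 90 40 57 10.

08 AB 90 40 57 10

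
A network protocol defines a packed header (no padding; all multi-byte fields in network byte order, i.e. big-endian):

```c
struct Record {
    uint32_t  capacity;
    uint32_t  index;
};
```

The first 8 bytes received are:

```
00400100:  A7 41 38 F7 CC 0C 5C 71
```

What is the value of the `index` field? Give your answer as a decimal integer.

3423362161

`index` follows `capacity` (4 bytes), so it starts at byte offset 4 and occupies 4 bytes.
Bytes at offsets 4..7: CC 0C 5C 71.
Big-endian: lowest address holds the most-significant byte.
The bytes are already most-significant first: 0xCC0C5C71.
0xCC0C5C71 = 3423362161.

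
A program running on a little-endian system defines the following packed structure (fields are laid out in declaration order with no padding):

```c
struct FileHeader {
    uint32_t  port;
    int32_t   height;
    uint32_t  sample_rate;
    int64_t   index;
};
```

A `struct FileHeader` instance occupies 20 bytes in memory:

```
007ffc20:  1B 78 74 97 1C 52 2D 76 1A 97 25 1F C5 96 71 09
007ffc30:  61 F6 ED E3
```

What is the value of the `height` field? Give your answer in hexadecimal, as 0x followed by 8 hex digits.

`height` follows `port` (4 bytes), so it starts at byte offset 4 and occupies 4 bytes.
Bytes at offsets 4..7: 1C 52 2D 76.
Little-endian: lowest address holds the least-significant byte.
Reassemble most-significant byte first: 76 2D 52 1C → 0x762D521C.

0x762D521C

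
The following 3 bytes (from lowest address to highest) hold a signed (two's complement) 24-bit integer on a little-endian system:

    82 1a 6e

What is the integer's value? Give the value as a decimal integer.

7215746

In little-endian order the low byte comes first in memory.
Reassemble most-significant byte first: 6E 1A 82 → 0x6E1A82.
0x6E1A82 = 7215746.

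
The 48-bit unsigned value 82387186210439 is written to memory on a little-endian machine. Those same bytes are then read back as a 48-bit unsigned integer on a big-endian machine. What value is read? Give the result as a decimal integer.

82387186210439 in 48-bit hexadecimal is 0x4AEE42F7D687.
Stored little-endian, the bytes at ascending addresses are 87 D6 F7 42 EE 4A.
Read back as big-endian, the last byte is least significant, giving 0x87D6F742EE4A.
0x87D6F742EE4A = 149357341109834.

149357341109834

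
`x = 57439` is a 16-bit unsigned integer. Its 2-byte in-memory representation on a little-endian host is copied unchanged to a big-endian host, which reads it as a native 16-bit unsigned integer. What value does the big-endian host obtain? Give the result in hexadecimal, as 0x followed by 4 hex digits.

0x5FE0

57439 in 16-bit hexadecimal is 0xE05F.
Stored little-endian, the bytes at ascending addresses are 5F E0.
Read back as big-endian, the last byte is least significant, giving 0x5FE0.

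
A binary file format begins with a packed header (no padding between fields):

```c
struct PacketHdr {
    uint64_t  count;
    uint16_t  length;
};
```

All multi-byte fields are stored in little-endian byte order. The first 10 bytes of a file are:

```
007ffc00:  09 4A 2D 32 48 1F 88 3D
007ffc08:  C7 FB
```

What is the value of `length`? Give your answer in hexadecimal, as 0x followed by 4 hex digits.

`length` follows `count` (8 bytes), so it starts at byte offset 8 and occupies 2 bytes.
Bytes at offsets 8..9: C7 FB.
In little-endian order the low byte comes first in memory.
Reassemble most-significant byte first: FB C7 → 0xFBC7.

0xFBC7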